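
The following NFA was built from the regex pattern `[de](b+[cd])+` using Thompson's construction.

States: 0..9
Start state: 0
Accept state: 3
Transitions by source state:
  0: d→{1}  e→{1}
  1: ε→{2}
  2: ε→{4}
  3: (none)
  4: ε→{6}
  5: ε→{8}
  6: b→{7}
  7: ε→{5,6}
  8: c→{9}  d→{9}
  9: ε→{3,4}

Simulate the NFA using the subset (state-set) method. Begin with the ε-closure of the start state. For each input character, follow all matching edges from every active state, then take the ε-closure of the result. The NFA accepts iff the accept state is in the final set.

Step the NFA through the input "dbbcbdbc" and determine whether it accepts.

Answer: ACCEPT

Steps:
start: ε-closure({0}) = {0}
'd' @ 1: {1,2,4,6}
'b' @ 2: {5,6,7,8}
'b' @ 3: {5,6,7,8}
'c' @ 4: {3,4,6,9}  (accept∈set)
'b' @ 5: {5,6,7,8}
'd' @ 6: {3,4,6,9}  (accept∈set)
'b' @ 7: {5,6,7,8}
'c' @ 8: {3,4,6,9}  (accept∈set)
after full input: {3,4,6,9}  (accept=3 in)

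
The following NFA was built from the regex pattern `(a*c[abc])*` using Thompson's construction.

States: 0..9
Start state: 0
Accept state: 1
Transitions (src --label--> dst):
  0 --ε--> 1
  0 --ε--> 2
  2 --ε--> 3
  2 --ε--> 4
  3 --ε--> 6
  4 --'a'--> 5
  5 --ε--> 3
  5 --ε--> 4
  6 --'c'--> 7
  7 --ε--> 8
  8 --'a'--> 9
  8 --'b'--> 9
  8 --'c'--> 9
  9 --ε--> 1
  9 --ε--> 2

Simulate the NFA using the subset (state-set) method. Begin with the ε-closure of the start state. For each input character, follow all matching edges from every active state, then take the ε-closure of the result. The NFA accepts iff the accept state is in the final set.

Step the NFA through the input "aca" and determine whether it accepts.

start: ε-closure({0}) = {0,1,2,3,4,6}
'a' @ 1: {3,4,5,6}
'c' @ 2: {7,8}
'a' @ 3: {1,2,3,4,6,9}  (accept∈set)
after full input: {1,2,3,4,6,9}  (accept=1 in)

Answer: ACCEPT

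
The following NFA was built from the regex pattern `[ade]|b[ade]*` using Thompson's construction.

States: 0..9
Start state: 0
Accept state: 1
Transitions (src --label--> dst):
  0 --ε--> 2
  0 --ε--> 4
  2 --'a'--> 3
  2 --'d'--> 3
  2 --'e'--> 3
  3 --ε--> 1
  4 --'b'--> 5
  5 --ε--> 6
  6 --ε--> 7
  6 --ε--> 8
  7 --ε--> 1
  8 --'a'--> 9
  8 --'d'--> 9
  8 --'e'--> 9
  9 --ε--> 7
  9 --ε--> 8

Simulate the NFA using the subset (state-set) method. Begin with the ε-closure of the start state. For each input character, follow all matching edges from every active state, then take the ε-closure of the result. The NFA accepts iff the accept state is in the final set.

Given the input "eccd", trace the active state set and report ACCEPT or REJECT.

S₀ = ε-closure({0}) = {0,2,4}
'e' @ 1: {1,3}  (accept∈set)
'c' @ 2: {}  — dead — no transitions
rest 'cd' ignored (set empty)
final: {}; accept 1 not in set

Answer: REJECT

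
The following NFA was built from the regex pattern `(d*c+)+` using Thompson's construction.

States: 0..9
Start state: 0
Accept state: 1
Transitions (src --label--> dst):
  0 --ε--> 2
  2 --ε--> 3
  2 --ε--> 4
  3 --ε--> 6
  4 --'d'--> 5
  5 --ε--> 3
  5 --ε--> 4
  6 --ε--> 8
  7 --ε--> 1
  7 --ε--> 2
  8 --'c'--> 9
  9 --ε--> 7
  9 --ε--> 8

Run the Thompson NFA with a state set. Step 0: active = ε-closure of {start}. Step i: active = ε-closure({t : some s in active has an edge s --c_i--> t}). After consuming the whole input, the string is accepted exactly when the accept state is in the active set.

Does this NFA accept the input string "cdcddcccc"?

S₀ = ε-closure({0}) = {0,2,3,4,6,8}
'c' @ 1: {1,2,3,4,6,7,8,9}  (accept∈set)
'd' @ 2: {3,4,5,6,8}
'c' @ 3: {1,2,3,4,6,7,8,9}  (accept∈set)
'd' @ 4: {3,4,5,6,8}
'd' @ 5: {3,4,5,6,8}
'c' @ 6: {1,2,3,4,6,7,8,9}  (accept∈set)
'c' @ 7: {1,2,3,4,6,7,8,9}  (accept∈set)
'c' @ 8: {1,2,3,4,6,7,8,9}  (accept∈set)
'c' @ 9: {1,2,3,4,6,7,8,9}  (accept∈set)
final: {1,2,3,4,6,7,8,9}; accept 1 in set

Answer: ACCEPT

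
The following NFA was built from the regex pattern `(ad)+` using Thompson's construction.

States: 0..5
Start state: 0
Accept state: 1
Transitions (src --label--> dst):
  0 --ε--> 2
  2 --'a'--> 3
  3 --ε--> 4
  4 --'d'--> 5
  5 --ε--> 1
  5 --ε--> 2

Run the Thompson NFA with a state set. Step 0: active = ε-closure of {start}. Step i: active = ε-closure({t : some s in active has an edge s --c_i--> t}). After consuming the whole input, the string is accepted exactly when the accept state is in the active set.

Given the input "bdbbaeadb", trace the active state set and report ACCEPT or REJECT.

Answer: REJECT

Trace:
initial (ε-close {0}): {0,2}
'b' @ 1: {}  — dead — no transitions
rest 'dbbaeadb' ignored (set empty)
end set {} — state 1 not in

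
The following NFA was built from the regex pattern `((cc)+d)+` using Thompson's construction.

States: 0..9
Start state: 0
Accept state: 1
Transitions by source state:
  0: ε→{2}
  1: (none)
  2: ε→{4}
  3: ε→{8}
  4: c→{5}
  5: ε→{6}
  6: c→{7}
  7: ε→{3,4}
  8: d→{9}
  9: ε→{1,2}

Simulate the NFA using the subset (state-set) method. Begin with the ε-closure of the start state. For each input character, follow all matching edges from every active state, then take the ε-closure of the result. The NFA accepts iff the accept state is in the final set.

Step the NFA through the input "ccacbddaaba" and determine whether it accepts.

start: ε-closure({0}) = {0,2,4}
'c' @ 1: {5,6}
'c' @ 2: {3,4,7,8}
'a' @ 3: {}  — dead — no transitions
rest 'cbddaaba' ignored (set empty)
end set {} — state 1 not in

Answer: REJECT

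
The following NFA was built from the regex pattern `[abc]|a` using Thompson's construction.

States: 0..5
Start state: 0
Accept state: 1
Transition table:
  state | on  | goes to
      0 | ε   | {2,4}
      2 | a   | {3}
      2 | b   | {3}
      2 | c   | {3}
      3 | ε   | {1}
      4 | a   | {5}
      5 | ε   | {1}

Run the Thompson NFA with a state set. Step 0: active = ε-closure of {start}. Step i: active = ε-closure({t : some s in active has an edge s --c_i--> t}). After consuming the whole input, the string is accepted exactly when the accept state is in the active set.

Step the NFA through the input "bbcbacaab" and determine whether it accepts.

Answer: REJECT

Derivation:
initial (ε-close {0}): {0,2,4}
'b' @ 1: {1,3}  (accept∈set)
'b' @ 2: {}  — dead — no transitions
rest 'cbacaab' ignored (set empty)
after full input: {}  (accept=1 not in)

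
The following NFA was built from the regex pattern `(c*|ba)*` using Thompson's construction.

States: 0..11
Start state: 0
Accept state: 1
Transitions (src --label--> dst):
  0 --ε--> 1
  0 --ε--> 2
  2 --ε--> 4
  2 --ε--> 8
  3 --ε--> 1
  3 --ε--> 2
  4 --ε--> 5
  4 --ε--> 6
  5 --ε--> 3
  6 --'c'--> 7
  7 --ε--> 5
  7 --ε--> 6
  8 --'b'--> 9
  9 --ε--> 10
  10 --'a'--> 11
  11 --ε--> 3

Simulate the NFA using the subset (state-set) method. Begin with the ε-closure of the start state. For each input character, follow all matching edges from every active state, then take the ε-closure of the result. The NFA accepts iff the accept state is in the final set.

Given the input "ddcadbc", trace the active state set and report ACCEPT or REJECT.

S₀ = ε-closure({0}) = {0,1,2,3,4,5,6,8}
'd' @ 1: {}  — no active states
rest 'dcadbc' ignored (set empty)
final: {}; accept 1 not in set

Answer: REJECT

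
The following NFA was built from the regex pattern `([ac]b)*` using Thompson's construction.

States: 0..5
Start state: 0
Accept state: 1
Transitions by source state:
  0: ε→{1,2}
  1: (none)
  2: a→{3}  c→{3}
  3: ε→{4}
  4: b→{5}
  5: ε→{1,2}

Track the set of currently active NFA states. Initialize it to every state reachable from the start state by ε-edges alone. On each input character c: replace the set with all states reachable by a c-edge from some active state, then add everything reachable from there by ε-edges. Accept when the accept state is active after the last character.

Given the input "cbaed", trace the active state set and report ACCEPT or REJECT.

Answer: REJECT

Derivation:
start: ε-closure({0}) = {0,1,2}
'c' @ 1: {3,4}
'b' @ 2: {1,2,5}  (accept∈set)
'a' @ 3: {3,4}
'e' @ 4: {}  — dead — no transitions
rest 'd' ignored (set empty)
end set {} — state 1 not in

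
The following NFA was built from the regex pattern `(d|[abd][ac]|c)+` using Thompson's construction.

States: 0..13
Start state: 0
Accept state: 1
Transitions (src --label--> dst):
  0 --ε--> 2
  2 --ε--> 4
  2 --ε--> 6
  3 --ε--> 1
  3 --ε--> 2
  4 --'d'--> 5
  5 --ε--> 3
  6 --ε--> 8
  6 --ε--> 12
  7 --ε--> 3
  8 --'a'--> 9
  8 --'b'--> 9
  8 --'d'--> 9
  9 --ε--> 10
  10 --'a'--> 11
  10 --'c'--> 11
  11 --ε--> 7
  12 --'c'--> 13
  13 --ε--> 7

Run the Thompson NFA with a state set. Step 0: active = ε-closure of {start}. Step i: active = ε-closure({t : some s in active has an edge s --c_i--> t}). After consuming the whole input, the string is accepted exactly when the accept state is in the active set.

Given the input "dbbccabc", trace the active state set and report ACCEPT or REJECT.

initial (ε-close {0}): {0,2,4,6,8,12}
'd' @ 1: {1,2,3,4,5,6,8,9,10,12}  [accepting]
'b' @ 2: {9,10}
'b' @ 3: {}  — state set empty
rest 'ccabc' ignored (set empty)
final: {}; accept 1 not in set

Answer: REJECT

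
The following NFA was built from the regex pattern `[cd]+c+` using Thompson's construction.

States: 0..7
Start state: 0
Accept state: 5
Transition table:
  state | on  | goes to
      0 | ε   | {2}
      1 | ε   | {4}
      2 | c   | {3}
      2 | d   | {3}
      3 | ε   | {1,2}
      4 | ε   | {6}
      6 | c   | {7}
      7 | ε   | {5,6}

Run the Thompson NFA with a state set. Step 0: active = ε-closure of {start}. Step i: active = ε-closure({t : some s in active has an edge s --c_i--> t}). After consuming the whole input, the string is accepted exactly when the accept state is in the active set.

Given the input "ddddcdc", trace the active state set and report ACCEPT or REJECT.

Answer: ACCEPT

Trace:
S₀ = ε-closure({0}) = {0,2}
'd' @ 1: {1,2,3,4,6}
'd' @ 2: {1,2,3,4,6}
'd' @ 3: {1,2,3,4,6}
'd' @ 4: {1,2,3,4,6}
'c' @ 5: {1,2,3,4,5,6,7}  (accept∈set)
'd' @ 6: {1,2,3,4,6}
'c' @ 7: {1,2,3,4,5,6,7}  (accept∈set)
after full input: {1,2,3,4,5,6,7}  (accept=5 in)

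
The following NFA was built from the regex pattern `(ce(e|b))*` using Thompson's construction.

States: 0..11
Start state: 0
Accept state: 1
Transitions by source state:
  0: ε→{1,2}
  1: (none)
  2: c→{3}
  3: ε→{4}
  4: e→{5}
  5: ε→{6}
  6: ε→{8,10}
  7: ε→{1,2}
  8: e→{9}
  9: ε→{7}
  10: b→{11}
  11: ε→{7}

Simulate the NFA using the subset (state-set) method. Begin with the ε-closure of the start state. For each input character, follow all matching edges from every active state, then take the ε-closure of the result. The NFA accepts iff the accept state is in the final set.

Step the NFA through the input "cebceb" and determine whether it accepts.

S₀ = ε-closure({0}) = {0,1,2}
'c' @ 1: {3,4}
'e' @ 2: {5,6,8,10}
'b' @ 3: {1,2,7,11}  ✓accept
'c' @ 4: {3,4}
'e' @ 5: {5,6,8,10}
'b' @ 6: {1,2,7,11}  ✓accept
end set {1,2,7,11} — state 1 in

Answer: ACCEPT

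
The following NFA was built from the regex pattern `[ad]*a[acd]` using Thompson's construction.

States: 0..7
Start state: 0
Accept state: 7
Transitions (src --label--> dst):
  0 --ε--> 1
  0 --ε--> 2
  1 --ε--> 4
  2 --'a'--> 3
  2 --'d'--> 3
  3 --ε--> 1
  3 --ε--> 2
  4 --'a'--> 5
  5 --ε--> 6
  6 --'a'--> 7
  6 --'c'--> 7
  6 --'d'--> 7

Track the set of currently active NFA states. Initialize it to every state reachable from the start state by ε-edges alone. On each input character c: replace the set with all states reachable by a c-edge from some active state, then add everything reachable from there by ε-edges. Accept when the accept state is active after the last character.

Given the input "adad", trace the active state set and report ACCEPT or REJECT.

start: ε-closure({0}) = {0,1,2,4}
'a' @ 1: {1,2,3,4,5,6}
'd' @ 2: {1,2,3,4,7}  [accepting]
'a' @ 3: {1,2,3,4,5,6}
'd' @ 4: {1,2,3,4,7}  [accepting]
after full input: {1,2,3,4,7}  (accept=7 in)

Answer: ACCEPT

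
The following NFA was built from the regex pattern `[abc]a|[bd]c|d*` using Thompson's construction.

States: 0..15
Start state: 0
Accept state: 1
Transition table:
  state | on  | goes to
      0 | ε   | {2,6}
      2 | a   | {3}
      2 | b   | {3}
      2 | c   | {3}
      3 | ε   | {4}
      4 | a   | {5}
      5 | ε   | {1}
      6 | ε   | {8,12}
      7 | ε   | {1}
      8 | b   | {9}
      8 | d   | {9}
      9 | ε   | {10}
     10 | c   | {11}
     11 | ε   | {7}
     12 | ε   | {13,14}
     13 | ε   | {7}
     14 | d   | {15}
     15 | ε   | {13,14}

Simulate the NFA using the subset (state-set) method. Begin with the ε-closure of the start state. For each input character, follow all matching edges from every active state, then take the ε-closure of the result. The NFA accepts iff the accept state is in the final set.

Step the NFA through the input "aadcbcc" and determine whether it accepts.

S₀ = ε-closure({0}) = {0,1,2,6,7,8,12,13,14}
'a' @ 1: {3,4}
'a' @ 2: {1,5}  [accepting]
'd' @ 3: {}  — no active states
rest 'cbcc' ignored (set empty)
end set {} — state 1 not in

Answer: REJECT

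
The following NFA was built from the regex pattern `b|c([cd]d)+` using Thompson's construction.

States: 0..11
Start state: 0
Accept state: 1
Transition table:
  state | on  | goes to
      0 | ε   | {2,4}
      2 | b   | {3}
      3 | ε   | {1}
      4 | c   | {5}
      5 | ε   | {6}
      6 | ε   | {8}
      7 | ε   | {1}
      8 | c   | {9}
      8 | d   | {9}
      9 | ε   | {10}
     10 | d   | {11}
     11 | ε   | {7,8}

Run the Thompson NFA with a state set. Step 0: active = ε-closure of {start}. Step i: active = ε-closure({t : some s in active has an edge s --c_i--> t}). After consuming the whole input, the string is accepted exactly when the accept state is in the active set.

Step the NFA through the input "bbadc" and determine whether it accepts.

Answer: REJECT

Derivation:
start: ε-closure({0}) = {0,2,4}
'b' @ 1: {1,3}  ✓accept
'b' @ 2: {}  — no active states
rest 'adc' ignored (set empty)
final: {}; accept 1 not in set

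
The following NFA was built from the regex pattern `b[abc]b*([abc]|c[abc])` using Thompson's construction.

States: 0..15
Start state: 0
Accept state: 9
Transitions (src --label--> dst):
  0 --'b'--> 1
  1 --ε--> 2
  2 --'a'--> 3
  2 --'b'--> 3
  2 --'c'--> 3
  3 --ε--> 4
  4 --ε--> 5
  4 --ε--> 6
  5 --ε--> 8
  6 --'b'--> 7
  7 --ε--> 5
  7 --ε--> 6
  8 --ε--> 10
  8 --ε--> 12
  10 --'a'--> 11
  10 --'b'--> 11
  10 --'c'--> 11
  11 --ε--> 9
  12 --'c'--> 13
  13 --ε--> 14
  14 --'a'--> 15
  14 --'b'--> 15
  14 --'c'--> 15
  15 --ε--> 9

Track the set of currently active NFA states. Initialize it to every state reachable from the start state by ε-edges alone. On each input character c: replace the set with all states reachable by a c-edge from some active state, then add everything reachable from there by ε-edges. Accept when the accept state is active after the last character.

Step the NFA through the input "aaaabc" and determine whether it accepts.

Answer: REJECT

Steps:
initial (ε-close {0}): {0}
'a' @ 1: {}  — no active states
rest 'aaabc' ignored (set empty)
end set {} — state 9 not in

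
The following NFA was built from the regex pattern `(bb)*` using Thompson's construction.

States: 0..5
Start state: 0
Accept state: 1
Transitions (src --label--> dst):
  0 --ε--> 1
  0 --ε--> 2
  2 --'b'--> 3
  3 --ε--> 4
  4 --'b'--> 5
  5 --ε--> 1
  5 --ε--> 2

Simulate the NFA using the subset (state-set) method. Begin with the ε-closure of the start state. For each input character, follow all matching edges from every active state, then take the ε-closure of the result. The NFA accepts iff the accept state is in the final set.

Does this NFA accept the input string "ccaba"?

Answer: REJECT

Derivation:
initial (ε-close {0}): {0,1,2}
'c' @ 1: {}  — no active states
rest 'caba' ignored (set empty)
end set {} — state 1 not in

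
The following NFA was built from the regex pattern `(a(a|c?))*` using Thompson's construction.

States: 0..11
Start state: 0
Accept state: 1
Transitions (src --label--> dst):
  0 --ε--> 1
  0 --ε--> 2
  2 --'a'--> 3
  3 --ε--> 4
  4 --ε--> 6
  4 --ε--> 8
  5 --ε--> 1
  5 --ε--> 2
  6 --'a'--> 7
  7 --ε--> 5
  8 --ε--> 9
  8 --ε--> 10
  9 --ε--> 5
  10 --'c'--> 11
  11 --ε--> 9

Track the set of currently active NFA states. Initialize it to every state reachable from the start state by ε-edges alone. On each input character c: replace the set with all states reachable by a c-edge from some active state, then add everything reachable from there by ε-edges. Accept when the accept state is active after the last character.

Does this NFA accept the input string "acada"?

Answer: REJECT

Trace:
initial (ε-close {0}): {0,1,2}
'a' @ 1: {1,2,3,4,5,6,8,9,10}  ✓accept
'c' @ 2: {1,2,5,9,11}  ✓accept
'a' @ 3: {1,2,3,4,5,6,8,9,10}  ✓accept
'd' @ 4: {}  — dead — no transitions
rest 'a' ignored (set empty)
final: {}; accept 1 not in set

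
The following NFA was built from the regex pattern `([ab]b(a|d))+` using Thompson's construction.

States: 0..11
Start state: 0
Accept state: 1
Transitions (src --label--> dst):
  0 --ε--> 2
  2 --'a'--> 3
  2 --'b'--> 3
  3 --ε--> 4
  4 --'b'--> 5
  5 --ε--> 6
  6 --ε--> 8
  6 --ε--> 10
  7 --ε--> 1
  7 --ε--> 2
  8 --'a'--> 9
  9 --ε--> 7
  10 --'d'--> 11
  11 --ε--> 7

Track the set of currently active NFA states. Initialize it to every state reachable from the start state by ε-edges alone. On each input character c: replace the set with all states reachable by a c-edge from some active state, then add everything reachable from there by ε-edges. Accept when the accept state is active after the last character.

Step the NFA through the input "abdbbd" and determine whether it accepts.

start: ε-closure({0}) = {0,2}
'a' @ 1: {3,4}
'b' @ 2: {5,6,8,10}
'd' @ 3: {1,2,7,11}  [accepting]
'b' @ 4: {3,4}
'b' @ 5: {5,6,8,10}
'd' @ 6: {1,2,7,11}  [accepting]
end set {1,2,7,11} — state 1 in

Answer: ACCEPT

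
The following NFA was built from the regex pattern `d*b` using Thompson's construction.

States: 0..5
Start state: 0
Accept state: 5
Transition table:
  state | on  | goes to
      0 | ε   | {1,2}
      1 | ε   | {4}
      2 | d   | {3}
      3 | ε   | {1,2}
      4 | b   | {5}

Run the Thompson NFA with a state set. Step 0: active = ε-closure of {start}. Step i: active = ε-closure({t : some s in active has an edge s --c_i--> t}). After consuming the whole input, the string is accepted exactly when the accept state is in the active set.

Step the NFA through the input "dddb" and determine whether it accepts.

Answer: ACCEPT

Derivation:
initial (ε-close {0}): {0,1,2,4}
'd' @ 1: {1,2,3,4}
'd' @ 2: {1,2,3,4}
'd' @ 3: {1,2,3,4}
'b' @ 4: {5}  [accepting]
end set {5} — state 5 in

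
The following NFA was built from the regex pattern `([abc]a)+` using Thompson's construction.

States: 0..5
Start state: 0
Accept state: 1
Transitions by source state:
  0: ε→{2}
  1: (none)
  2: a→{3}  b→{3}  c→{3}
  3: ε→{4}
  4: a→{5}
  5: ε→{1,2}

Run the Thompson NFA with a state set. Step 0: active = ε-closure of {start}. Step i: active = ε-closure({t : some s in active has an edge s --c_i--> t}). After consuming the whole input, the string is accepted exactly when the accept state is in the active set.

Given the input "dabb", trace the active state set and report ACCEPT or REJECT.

Answer: REJECT

Trace:
start: ε-closure({0}) = {0,2}
'd' @ 1: {}  — no active states
rest 'abb' ignored (set empty)
after full input: {}  (accept=1 not in)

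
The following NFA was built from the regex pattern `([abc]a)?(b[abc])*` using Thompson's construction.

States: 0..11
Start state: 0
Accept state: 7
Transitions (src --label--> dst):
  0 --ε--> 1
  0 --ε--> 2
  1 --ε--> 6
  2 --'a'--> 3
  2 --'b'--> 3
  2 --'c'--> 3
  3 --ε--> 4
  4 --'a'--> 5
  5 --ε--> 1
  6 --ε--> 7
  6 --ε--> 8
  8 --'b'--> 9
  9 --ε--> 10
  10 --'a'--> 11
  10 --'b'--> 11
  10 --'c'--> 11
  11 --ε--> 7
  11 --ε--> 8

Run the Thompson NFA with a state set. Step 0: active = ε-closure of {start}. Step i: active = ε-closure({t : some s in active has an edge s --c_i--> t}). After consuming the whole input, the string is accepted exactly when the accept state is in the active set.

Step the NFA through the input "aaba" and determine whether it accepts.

Answer: ACCEPT

Steps:
initial (ε-close {0}): {0,1,2,6,7,8}
'a' @ 1: {3,4}
'a' @ 2: {1,5,6,7,8}  (accept∈set)
'b' @ 3: {9,10}
'a' @ 4: {7,8,11}  (accept∈set)
end set {7,8,11} — state 7 in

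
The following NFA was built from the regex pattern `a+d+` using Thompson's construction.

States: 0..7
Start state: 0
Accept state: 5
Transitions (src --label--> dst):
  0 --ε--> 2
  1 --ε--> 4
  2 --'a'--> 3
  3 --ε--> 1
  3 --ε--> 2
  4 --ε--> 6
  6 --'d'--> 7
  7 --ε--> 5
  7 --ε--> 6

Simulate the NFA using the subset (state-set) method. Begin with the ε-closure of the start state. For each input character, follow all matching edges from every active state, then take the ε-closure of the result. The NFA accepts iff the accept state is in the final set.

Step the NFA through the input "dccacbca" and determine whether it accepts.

Answer: REJECT

Trace:
S₀ = ε-closure({0}) = {0,2}
'd' @ 1: {}  — no active states
rest 'ccacbca' ignored (set empty)
end set {} — state 5 not in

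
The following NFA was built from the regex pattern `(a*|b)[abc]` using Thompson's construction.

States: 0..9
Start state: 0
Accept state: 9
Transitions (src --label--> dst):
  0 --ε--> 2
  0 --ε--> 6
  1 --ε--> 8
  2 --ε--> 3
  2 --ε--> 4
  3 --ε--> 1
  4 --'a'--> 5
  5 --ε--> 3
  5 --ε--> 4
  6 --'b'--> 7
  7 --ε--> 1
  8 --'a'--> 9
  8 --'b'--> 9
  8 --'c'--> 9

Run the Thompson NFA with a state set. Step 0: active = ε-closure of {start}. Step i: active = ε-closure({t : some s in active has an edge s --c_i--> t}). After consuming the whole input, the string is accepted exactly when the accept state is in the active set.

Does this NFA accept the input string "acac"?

initial (ε-close {0}): {0,1,2,3,4,6,8}
'a' @ 1: {1,3,4,5,8,9}  (accept∈set)
'c' @ 2: {9}  (accept∈set)
'a' @ 3: {}  — state set empty
rest 'c' ignored (set empty)
after full input: {}  (accept=9 not in)

Answer: REJECT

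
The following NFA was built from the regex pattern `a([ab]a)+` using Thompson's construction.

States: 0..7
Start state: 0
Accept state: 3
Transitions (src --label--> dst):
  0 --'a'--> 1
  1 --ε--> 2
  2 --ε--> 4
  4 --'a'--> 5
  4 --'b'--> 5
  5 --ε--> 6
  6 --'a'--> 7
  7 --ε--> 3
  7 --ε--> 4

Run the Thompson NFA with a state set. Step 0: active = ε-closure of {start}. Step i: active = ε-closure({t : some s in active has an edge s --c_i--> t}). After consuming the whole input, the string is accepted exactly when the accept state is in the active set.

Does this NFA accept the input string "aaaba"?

Answer: ACCEPT

Trace:
start: ε-closure({0}) = {0}
'a' @ 1: {1,2,4}
'a' @ 2: {5,6}
'a' @ 3: {3,4,7}  [accepting]
'b' @ 4: {5,6}
'a' @ 5: {3,4,7}  [accepting]
end set {3,4,7} — state 3 in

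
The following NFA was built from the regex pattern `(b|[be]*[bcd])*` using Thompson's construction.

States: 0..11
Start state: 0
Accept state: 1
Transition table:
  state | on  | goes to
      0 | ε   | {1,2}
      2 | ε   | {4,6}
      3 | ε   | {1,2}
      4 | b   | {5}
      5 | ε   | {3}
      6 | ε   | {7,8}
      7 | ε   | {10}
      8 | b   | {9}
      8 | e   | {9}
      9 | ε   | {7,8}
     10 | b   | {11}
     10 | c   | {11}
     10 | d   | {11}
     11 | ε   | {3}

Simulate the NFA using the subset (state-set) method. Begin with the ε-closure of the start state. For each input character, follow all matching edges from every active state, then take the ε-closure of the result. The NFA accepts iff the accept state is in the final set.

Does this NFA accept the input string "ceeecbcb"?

Answer: ACCEPT

Derivation:
start: ε-closure({0}) = {0,1,2,4,6,7,8,10}
'c' @ 1: {1,2,3,4,6,7,8,10,11}  ✓accept
'e' @ 2: {7,8,9,10}
'e' @ 3: {7,8,9,10}
'e' @ 4: {7,8,9,10}
'c' @ 5: {1,2,3,4,6,7,8,10,11}  ✓accept
'b' @ 6: {1,2,3,4,5,6,7,8,9,10,11}  ✓accept
'c' @ 7: {1,2,3,4,6,7,8,10,11}  ✓accept
'b' @ 8: {1,2,3,4,5,6,7,8,9,10,11}  ✓accept
end set {1,2,3,4,5,6,7,8,9,10,11} — state 1 in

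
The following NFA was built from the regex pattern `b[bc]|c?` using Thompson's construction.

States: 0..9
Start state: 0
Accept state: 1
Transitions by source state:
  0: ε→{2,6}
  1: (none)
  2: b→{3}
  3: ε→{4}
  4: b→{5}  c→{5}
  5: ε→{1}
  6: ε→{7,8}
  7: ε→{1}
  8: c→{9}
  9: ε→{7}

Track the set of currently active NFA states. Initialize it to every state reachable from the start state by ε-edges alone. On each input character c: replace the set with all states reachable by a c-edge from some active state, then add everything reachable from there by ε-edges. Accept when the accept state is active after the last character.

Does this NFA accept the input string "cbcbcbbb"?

initial (ε-close {0}): {0,1,2,6,7,8}
'c' @ 1: {1,7,9}  ✓accept
'b' @ 2: {}  — dead — no transitions
rest 'cbcbbb' ignored (set empty)
after full input: {}  (accept=1 not in)

Answer: REJECT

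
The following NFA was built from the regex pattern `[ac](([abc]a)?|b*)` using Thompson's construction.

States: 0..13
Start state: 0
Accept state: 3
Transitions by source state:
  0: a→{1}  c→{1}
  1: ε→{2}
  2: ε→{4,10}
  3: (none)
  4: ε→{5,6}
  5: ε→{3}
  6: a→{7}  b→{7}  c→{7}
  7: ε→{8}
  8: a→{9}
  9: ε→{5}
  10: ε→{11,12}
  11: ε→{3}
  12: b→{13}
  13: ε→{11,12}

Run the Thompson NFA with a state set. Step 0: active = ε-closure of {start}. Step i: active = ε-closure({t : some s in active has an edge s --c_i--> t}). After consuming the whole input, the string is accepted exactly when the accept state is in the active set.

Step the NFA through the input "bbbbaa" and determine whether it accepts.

initial (ε-close {0}): {0}
'b' @ 1: {}  — state set empty
rest 'bbbaa' ignored (set empty)
final: {}; accept 3 not in set

Answer: REJECT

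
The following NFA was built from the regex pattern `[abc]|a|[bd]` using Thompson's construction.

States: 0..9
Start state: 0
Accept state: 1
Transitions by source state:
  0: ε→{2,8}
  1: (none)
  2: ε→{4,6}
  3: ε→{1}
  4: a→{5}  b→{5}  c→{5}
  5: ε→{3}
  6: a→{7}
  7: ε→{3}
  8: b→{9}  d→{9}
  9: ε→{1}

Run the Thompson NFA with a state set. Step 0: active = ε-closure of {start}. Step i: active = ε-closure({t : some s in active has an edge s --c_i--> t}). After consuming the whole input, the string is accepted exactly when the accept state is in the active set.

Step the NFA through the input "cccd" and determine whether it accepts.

Answer: REJECT

Derivation:
initial (ε-close {0}): {0,2,4,6,8}
'c' @ 1: {1,3,5}  [accepting]
'c' @ 2: {}  — dead — no transitions
rest 'cd' ignored (set empty)
end set {} — state 1 not in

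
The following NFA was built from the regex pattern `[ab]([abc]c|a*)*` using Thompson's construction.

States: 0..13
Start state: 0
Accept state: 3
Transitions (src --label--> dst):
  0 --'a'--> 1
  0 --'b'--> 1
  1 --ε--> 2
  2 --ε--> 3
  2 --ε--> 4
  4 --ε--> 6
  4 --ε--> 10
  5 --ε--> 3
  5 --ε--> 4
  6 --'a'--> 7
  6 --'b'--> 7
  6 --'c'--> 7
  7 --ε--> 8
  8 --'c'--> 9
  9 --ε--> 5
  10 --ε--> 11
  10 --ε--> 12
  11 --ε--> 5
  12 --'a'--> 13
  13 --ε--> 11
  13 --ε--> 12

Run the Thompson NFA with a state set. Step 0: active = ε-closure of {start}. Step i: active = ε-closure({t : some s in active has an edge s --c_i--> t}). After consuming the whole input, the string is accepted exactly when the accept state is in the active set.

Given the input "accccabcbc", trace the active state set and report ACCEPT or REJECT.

Answer: ACCEPT

Steps:
initial (ε-close {0}): {0}
'a' @ 1: {1,2,3,4,5,6,10,11,12}  ✓accept
'c' @ 2: {7,8}
'c' @ 3: {3,4,5,6,9,10,11,12}  ✓accept
'c' @ 4: {7,8}
'c' @ 5: {3,4,5,6,9,10,11,12}  ✓accept
'a' @ 6: {3,4,5,6,7,8,10,11,12,13}  ✓accept
'b' @ 7: {7,8}
'c' @ 8: {3,4,5,6,9,10,11,12}  ✓accept
'b' @ 9: {7,8}
'c' @ 10: {3,4,5,6,9,10,11,12}  ✓accept
final: {3,4,5,6,9,10,11,12}; accept 3 in set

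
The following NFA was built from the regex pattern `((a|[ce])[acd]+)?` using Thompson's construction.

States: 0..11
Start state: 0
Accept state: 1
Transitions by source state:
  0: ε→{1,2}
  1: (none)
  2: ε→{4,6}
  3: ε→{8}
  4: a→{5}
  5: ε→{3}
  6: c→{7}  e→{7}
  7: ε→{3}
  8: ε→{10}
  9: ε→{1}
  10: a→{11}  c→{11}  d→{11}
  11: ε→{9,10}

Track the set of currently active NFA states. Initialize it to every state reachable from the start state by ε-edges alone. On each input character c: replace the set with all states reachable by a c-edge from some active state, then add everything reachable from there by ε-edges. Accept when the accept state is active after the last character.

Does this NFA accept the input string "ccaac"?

Answer: ACCEPT

Derivation:
S₀ = ε-closure({0}) = {0,1,2,4,6}
'c' @ 1: {3,7,8,10}
'c' @ 2: {1,9,10,11}  ✓accept
'a' @ 3: {1,9,10,11}  ✓accept
'a' @ 4: {1,9,10,11}  ✓accept
'c' @ 5: {1,9,10,11}  ✓accept
end set {1,9,10,11} — state 1 in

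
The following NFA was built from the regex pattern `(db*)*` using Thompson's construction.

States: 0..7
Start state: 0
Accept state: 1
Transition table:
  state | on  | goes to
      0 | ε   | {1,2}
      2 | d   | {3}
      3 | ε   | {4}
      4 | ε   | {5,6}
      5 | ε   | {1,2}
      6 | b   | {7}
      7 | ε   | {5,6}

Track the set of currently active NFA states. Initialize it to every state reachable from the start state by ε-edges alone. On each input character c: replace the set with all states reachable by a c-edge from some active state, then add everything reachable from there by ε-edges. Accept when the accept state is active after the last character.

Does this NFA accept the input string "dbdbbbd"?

Answer: ACCEPT

Derivation:
initial (ε-close {0}): {0,1,2}
'd' @ 1: {1,2,3,4,5,6}  (accept∈set)
'b' @ 2: {1,2,5,6,7}  (accept∈set)
'd' @ 3: {1,2,3,4,5,6}  (accept∈set)
'b' @ 4: {1,2,5,6,7}  (accept∈set)
'b' @ 5: {1,2,5,6,7}  (accept∈set)
'b' @ 6: {1,2,5,6,7}  (accept∈set)
'd' @ 7: {1,2,3,4,5,6}  (accept∈set)
after full input: {1,2,3,4,5,6}  (accept=1 in)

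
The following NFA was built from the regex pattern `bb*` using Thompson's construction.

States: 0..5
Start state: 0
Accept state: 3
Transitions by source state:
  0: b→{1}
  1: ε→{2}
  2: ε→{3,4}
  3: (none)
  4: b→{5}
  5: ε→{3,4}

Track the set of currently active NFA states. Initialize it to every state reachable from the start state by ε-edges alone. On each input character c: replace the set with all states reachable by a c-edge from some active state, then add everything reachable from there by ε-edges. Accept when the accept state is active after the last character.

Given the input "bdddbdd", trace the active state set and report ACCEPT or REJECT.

start: ε-closure({0}) = {0}
'b' @ 1: {1,2,3,4}  ✓accept
'd' @ 2: {}  — state set empty
rest 'ddbdd' ignored (set empty)
after full input: {}  (accept=3 not in)

Answer: REJECT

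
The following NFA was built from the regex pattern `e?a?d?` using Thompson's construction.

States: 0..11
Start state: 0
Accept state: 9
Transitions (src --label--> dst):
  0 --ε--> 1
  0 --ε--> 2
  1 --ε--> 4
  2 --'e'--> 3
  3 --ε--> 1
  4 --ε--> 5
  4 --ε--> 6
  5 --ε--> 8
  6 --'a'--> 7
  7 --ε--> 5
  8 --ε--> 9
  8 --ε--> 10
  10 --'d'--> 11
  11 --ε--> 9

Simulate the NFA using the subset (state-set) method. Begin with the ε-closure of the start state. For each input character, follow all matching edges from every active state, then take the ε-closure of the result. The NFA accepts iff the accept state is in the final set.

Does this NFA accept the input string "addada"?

start: ε-closure({0}) = {0,1,2,4,5,6,8,9,10}
'a' @ 1: {5,7,8,9,10}  [accepting]
'd' @ 2: {9,11}  [accepting]
'd' @ 3: {}  — no active states
rest 'ada' ignored (set empty)
after full input: {}  (accept=9 not in)

Answer: REJECT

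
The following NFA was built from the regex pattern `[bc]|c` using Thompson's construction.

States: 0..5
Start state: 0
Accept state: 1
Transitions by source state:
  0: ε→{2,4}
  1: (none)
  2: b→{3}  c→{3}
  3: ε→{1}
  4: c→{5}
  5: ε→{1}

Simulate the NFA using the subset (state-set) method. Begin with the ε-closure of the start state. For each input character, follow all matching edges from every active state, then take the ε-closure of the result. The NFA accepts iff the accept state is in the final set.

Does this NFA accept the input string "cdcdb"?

Answer: REJECT

Steps:
start: ε-closure({0}) = {0,2,4}
'c' @ 1: {1,3,5}  (accept∈set)
'd' @ 2: {}  — dead — no transitions
rest 'cdb' ignored (set empty)
end set {} — state 1 not in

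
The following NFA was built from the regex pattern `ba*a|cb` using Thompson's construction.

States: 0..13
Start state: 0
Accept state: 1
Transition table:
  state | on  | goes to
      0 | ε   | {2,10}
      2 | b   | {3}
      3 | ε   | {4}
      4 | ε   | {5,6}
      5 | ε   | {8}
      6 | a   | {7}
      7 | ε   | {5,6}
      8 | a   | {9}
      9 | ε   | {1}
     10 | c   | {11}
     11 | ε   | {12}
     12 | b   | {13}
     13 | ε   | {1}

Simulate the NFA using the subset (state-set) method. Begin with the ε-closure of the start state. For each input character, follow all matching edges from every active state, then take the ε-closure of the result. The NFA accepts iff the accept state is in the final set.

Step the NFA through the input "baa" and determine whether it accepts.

Answer: ACCEPT

Steps:
S₀ = ε-closure({0}) = {0,2,10}
'b' @ 1: {3,4,5,6,8}
'a' @ 2: {1,5,6,7,8,9}  (accept∈set)
'a' @ 3: {1,5,6,7,8,9}  (accept∈set)
after full input: {1,5,6,7,8,9}  (accept=1 in)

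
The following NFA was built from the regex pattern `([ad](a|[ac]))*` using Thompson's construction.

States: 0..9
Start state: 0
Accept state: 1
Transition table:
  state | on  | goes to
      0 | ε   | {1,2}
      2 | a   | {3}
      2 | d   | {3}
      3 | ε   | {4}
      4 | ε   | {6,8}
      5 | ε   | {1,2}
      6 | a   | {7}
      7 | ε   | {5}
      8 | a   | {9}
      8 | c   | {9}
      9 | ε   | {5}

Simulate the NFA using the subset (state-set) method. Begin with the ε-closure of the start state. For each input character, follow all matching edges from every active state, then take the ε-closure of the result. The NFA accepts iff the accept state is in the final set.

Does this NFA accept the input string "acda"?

Answer: ACCEPT

Trace:
start: ε-closure({0}) = {0,1,2}
'a' @ 1: {3,4,6,8}
'c' @ 2: {1,2,5,9}  (accept∈set)
'd' @ 3: {3,4,6,8}
'a' @ 4: {1,2,5,7,9}  (accept∈set)
final: {1,2,5,7,9}; accept 1 in set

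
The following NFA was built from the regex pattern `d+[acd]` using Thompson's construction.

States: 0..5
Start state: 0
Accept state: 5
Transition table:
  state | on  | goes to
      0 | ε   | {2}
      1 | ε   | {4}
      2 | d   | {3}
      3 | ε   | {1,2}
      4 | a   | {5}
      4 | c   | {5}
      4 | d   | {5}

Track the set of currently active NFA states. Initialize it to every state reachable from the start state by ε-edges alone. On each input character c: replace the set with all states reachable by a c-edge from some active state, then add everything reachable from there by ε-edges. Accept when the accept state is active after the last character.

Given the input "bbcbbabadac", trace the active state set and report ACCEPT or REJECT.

initial (ε-close {0}): {0,2}
'b' @ 1: {}  — state set empty
rest 'bcbbabadac' ignored (set empty)
final: {}; accept 5 not in set

Answer: REJECT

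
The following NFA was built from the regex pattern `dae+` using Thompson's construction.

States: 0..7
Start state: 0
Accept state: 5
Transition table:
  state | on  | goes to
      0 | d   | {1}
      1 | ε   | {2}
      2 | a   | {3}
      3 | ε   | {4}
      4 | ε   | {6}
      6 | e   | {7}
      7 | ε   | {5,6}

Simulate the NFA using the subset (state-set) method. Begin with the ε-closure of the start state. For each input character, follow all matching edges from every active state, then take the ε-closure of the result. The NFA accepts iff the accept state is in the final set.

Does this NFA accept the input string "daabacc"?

S₀ = ε-closure({0}) = {0}
'd' @ 1: {1,2}
'a' @ 2: {3,4,6}
'a' @ 3: {}  — no active states
rest 'bacc' ignored (set empty)
end set {} — state 5 not in

Answer: REJECT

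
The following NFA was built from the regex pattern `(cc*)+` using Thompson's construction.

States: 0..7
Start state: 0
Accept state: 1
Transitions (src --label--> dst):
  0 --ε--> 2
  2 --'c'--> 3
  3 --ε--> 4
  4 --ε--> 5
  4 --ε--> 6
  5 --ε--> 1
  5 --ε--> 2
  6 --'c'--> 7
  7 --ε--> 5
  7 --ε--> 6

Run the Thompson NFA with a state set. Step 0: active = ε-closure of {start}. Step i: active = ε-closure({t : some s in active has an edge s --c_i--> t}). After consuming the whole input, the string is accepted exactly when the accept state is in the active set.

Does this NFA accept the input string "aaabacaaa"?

Answer: REJECT

Trace:
S₀ = ε-closure({0}) = {0,2}
'a' @ 1: {}  — no active states
rest 'aabacaaa' ignored (set empty)
after full input: {}  (accept=1 not in)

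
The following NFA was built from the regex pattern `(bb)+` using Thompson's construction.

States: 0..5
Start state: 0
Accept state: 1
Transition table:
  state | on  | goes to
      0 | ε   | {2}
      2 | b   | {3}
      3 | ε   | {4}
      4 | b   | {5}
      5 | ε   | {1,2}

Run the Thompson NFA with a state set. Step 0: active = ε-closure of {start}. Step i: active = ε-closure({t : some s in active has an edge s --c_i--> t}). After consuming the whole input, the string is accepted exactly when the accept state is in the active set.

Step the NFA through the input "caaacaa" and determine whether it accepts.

Answer: REJECT

Steps:
start: ε-closure({0}) = {0,2}
'c' @ 1: {}  — dead — no transitions
rest 'aaacaa' ignored (set empty)
final: {}; accept 1 not in set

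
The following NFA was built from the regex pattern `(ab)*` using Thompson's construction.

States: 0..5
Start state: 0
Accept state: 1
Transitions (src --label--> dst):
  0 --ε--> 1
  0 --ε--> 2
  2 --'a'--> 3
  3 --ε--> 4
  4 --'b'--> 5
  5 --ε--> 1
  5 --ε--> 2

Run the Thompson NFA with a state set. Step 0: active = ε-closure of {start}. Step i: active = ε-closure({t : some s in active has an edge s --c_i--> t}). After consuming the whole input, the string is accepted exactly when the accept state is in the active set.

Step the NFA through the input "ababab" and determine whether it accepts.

initial (ε-close {0}): {0,1,2}
'a' @ 1: {3,4}
'b' @ 2: {1,2,5}  [accepting]
'a' @ 3: {3,4}
'b' @ 4: {1,2,5}  [accepting]
'a' @ 5: {3,4}
'b' @ 6: {1,2,5}  [accepting]
end set {1,2,5} — state 1 in

Answer: ACCEPT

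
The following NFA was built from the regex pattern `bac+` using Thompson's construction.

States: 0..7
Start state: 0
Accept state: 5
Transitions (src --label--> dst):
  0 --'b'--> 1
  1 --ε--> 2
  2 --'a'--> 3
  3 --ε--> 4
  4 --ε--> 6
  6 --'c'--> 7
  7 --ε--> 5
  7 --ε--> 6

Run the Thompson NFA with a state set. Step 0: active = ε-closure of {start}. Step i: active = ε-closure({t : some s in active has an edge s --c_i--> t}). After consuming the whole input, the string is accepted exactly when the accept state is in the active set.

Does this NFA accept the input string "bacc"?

start: ε-closure({0}) = {0}
'b' @ 1: {1,2}
'a' @ 2: {3,4,6}
'c' @ 3: {5,6,7}  (accept∈set)
'c' @ 4: {5,6,7}  (accept∈set)
end set {5,6,7} — state 5 in

Answer: ACCEPT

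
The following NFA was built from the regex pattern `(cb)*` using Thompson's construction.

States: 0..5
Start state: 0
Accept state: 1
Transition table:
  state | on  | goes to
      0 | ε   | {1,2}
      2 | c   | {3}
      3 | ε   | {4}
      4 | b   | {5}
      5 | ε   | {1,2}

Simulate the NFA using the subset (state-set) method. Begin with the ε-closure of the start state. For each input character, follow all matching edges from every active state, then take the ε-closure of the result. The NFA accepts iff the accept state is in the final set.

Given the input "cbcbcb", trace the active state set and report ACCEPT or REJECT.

Answer: ACCEPT

Trace:
initial (ε-close {0}): {0,1,2}
'c' @ 1: {3,4}
'b' @ 2: {1,2,5}  (accept∈set)
'c' @ 3: {3,4}
'b' @ 4: {1,2,5}  (accept∈set)
'c' @ 5: {3,4}
'b' @ 6: {1,2,5}  (accept∈set)
final: {1,2,5}; accept 1 in set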